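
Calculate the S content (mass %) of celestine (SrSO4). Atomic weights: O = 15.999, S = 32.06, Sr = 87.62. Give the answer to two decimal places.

Formula mass = 1·87.62 + 1·32.06 + 4·15.999 = 183.676 g/mol, of which 32.060 g is S.
So S makes up 32.060/183.676 = 0.1745 of the mass, i.e. 17.45%.

17.45 mass %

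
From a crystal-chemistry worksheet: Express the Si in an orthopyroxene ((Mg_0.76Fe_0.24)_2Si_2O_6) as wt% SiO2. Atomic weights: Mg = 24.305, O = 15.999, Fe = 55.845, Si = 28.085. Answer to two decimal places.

M((Mg_0.76Fe_0.24)_2Si_2O_6) = 215.913 g/mol; M(SiO2) = 60.083 g/mol.
Moles SiO2 per formula unit = 2 Si ÷ 1 = 2.0000.
SiO2 fraction = (2.0000 × 60.083) / 215.913 = 120.166/215.913 = 0.5565.

55.65 wt%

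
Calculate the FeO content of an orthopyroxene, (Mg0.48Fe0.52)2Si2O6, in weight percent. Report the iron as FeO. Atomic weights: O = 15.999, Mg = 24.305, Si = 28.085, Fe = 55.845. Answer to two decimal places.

M((Mg0.48Fe0.52)2Si2O6) = 233.576 g/mol; M(FeO) = 71.844 g/mol.
Moles FeO per formula unit = 1.04 Fe ÷ 1 = 1.0400.
FeO fraction = (1.0400 × 71.844) / 233.576 = 74.718/233.576 = 0.3199.

31.99 wt%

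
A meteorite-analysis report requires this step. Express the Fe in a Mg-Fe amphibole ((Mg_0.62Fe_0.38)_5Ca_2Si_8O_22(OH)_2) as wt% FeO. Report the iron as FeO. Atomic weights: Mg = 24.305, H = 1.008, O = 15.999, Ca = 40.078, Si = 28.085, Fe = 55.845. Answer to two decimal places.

15.65 wt%

Formula mass = 872.279 g/mol.
1.90 Fe → 1.9000 mol FeO per formula unit; M(FeO) = 71.844, so FeO mass = 136.504 g.
136.504/872.279 × 100 = 15.65 wt%.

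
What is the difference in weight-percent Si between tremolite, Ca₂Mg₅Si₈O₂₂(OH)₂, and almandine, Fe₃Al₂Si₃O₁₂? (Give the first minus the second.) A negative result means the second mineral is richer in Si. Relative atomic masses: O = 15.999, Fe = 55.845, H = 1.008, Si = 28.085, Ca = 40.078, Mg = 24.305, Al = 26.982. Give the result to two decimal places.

M(Ca₂Mg₅Si₈O₂₂(OH)₂) = 812.353 g/mol, so wt% Si = 224.680/812.353 × 100 = 27.66%.
M(Fe₃Al₂Si₃O₁₂) = 497.742 g/mol, so wt% Si = 84.255/497.742 × 100 = 16.93%.
27.66 − 16.93 = 10.73 pp.

10.73 percentage points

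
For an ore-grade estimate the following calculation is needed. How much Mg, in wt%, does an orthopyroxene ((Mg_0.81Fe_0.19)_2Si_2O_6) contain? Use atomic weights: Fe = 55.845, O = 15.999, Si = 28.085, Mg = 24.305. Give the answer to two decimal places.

Formula mass = 1.62×24.305 + 0.38×55.845 + 2×28.085 + 6×15.999 = 212.759 g/mol, of which 39.374 g is Mg.
So Mg makes up 39.374/212.759 = 0.1851 of the mass, i.e. 18.51%.

18.51 wt%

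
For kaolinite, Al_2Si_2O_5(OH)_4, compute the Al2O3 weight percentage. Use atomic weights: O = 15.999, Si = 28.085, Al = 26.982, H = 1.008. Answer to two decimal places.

39.50 wt%

M(Al_2Si_2O_5(OH)_4) = 258.157 g/mol; M(Al2O3) = 101.961 g/mol.
Moles Al2O3 per formula unit = 2 Al ÷ 2 = 1.0000.
Al2O3 fraction = (1.0000 × 101.961) / 258.157 = 101.961/258.157 = 0.3950.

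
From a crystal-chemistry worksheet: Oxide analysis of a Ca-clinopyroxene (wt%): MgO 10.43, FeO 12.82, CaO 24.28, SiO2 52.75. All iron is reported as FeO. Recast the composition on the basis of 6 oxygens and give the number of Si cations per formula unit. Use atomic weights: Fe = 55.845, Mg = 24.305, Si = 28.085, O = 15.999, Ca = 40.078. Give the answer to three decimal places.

MgO (M=40.304): mol = 0.25878; Mg = 0.25878, O = 0.25878.
FeO (M=71.844): mol = 0.17844; Fe = 0.17844, O = 0.17844.
CaO (M=56.077): mol = 0.43298; Ca = 0.43298, O = 0.43298.
SiO2 (M=60.083): mol = 0.87795; Si = 0.87795, O = 1.75590.
ΣO = 2.62610; factor = 6/ΣO = 2.28476.
Si apfu = 0.87795 × 2.28476 = 2.006.

2.006 Si apfu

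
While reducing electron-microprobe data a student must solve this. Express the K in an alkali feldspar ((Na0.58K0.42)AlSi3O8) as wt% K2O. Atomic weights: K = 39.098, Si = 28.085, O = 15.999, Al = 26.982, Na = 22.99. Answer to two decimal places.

Formula mass = 268.984 g/mol.
0.42 K → 0.2100 mol K2O per formula unit; M(K2O) = 94.195, so K2O mass = 19.781 g.
19.781/268.984 × 100 = 7.35 wt%.

7.35 wt%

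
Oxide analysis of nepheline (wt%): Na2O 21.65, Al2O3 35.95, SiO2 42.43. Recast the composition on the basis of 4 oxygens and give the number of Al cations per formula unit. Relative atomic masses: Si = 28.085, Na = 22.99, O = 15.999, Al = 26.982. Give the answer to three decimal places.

1.000 Al apfu

Na2O: 21.65/61.979 = 0.34931 mol → 0.69862 mol Na, 0.34931 mol O.
Al2O3: 35.95/101.961 = 0.35259 mol → 0.70518 mol Al, 1.05777 mol O.
SiO2: 42.43/60.083 = 0.70619 mol → 0.70619 mol Si, 1.41238 mol O.
Total oxygen = 2.81946 mol. Normalization factor = 4/2.81946 = 1.41871.
Al per 4 O = 0.70518 × 1.41871 = 1.000.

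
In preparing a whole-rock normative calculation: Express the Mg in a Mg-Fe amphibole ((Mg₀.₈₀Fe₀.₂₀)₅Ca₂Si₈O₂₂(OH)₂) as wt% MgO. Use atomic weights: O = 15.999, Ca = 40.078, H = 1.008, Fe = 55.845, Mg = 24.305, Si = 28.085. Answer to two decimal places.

Molar mass of (Mg₀.₈₀Fe₀.₂₀)₅Ca₂Si₈O₂₂(OH)₂ = 4×24.305 + 1×55.845 + 2×40.078 + 8×28.085 + 24×15.999 + 2×1.008 = 843.893 g/mol.
Each formula unit contains 4 Mg, equivalent to 4/1 = 4.0000 mol MgO.
M(MgO) = 1×24.305 + 1×15.999 = 40.304 g/mol.
Mass of MgO per formula unit = 4.0000 × 40.304 = 161.216 g.
MgO wt% = 161.216 / 843.893 × 100 = 19.10%.

19.10 wt%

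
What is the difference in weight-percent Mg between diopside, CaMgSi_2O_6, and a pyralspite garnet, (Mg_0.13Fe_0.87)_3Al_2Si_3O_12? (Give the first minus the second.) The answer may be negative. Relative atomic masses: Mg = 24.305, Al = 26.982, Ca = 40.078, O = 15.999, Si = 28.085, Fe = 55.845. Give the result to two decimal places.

9.27 percentage points

M(CaMgSi_2O_6) = 216.547 g/mol, so wt% Mg = 24.305/216.547 × 100 = 11.22%.
M((Mg_0.13Fe_0.87)_3Al_2Si_3O_12) = 485.441 g/mol, so wt% Mg = 9.479/485.441 × 100 = 1.95%.
11.22 − 1.95 = 9.27 pp.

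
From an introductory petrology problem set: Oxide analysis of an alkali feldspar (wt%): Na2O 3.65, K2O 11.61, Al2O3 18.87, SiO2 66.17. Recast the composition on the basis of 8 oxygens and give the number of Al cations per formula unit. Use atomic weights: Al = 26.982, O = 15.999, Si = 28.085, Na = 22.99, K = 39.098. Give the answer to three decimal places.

1.007 Al apfu

Na2O: 3.65/61.979 = 0.05889 mol → 0.11778 mol Na, 0.05889 mol O.
K2O: 11.61/94.195 = 0.12325 mol → 0.24650 mol K, 0.12325 mol O.
Al2O3: 18.87/101.961 = 0.18507 mol → 0.37014 mol Al, 0.55521 mol O.
SiO2: 66.17/60.083 = 1.10131 mol → 1.10131 mol Si, 2.20262 mol O.
Total oxygen = 2.93997 mol. Normalization factor = 8/2.93997 = 2.72112.
Al per 8 O = 0.37014 × 2.72112 = 1.007.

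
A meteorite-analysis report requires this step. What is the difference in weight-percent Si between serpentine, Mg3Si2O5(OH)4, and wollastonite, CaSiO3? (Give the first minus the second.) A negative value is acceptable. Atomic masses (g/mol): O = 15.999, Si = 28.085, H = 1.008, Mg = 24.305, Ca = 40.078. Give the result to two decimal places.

-3.91 percentage points

Si in Mg3Si2O5(OH)4: molar mass 277.108 g/mol; 2×28.085 = 56.170 g → 20.27 wt%.
Si in CaSiO3: molar mass 116.160 g/mol; 1×28.085 = 28.085 g → 24.18 wt%.
Difference = 20.27 − 24.18 = -3.91 percentage points.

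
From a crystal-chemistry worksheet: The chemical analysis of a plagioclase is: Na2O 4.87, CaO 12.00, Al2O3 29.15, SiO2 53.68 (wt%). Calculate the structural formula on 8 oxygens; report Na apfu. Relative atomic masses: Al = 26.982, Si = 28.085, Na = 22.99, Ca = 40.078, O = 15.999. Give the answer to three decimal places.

0.428 Na apfu

4.87 wt% Na2O ÷ 61.979 g/mol = 0.07858 mol, giving 0.15716 Na and 0.07858 O.
12.00 wt% CaO ÷ 56.077 g/mol = 0.21399 mol, giving 0.21399 Ca and 0.21399 O.
29.15 wt% Al2O3 ÷ 101.961 g/mol = 0.28589 mol, giving 0.57178 Al and 0.85767 O.
53.68 wt% SiO2 ÷ 60.083 g/mol = 0.89343 mol, giving 0.89343 Si and 1.78686 O.
Oxygen sums to 2.93710; scaling by 8/2.93710 = 2.72378 puts the formula on 8 O.
Na: 0.15716 × 2.72378 = 0.428 atoms per formula unit.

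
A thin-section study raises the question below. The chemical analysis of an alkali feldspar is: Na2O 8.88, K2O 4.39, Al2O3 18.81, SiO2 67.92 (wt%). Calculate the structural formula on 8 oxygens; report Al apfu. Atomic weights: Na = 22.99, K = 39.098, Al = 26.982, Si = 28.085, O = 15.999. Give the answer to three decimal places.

0.983 Al apfu

8.88 wt% Na2O ÷ 61.979 g/mol = 0.14327 mol, giving 0.28654 Na and 0.14327 O.
4.39 wt% K2O ÷ 94.195 g/mol = 0.04661 mol, giving 0.09322 K and 0.04661 O.
18.81 wt% Al2O3 ÷ 101.961 g/mol = 0.18448 mol, giving 0.36896 Al and 0.55344 O.
67.92 wt% SiO2 ÷ 60.083 g/mol = 1.13044 mol, giving 1.13044 Si and 2.26088 O.
Oxygen sums to 3.00420; scaling by 8/3.00420 = 2.66294 puts the formula on 8 O.
Al: 0.36896 × 2.66294 = 0.983 atoms per formula unit.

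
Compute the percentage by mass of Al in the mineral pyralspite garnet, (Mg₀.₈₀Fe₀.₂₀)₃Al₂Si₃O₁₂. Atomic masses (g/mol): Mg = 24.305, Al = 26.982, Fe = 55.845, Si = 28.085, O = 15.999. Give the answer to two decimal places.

Molar mass of (Mg₀.₈₀Fe₀.₂₀)₃Al₂Si₃O₁₂: 2.40×24.305 + 0.60×55.845 + 2×26.982 + 3×28.085 + 12×15.999 = 422.046 g/mol.
Mass of Al per formula unit: 2 × 26.982 = 53.964 g.
Weight fraction Al = 53.964 / 422.046 = 0.1279.

12.79 wt%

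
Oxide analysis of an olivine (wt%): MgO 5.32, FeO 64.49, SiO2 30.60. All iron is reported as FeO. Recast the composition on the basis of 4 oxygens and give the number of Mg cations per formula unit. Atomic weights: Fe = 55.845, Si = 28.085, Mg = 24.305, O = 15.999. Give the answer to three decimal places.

5.32 wt% MgO ÷ 40.304 g/mol = 0.13200 mol, giving 0.13200 Mg and 0.13200 O.
64.49 wt% FeO ÷ 71.844 g/mol = 0.89764 mol, giving 0.89764 Fe and 0.89764 O.
30.60 wt% SiO2 ÷ 60.083 g/mol = 0.50930 mol, giving 0.50930 Si and 1.01860 O.
Oxygen sums to 2.04824; scaling by 4/2.04824 = 1.95290 puts the formula on 4 O.
Mg: 0.13200 × 1.95290 = 0.258 atoms per formula unit.

0.258 Mg apfu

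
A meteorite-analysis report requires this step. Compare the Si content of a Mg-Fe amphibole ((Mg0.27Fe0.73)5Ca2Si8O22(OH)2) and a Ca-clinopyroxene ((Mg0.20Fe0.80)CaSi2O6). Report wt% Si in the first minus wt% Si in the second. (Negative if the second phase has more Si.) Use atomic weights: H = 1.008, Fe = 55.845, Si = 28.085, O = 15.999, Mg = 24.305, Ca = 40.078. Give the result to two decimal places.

0.99 percentage points

M((Mg0.27Fe0.73)5Ca2Si8O22(OH)2) = 927.474 g/mol, so wt% Si = 224.680/927.474 × 100 = 24.22%.
M((Mg0.20Fe0.80)CaSi2O6) = 241.779 g/mol, so wt% Si = 56.170/241.779 × 100 = 23.23%.
24.22 − 23.23 = 0.99 pp.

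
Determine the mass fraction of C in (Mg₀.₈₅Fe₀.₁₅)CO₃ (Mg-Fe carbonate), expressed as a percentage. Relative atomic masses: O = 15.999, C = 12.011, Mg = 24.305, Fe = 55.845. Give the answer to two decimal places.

13.49 wt%

Molar mass of (Mg₀.₈₅Fe₀.₁₅)CO₃: 0.85×24.305 + 0.15×55.845 + 1×12.011 + 3×15.999 = 89.044 g/mol.
Mass of C per formula unit: 1 × 12.011 = 12.011 g.
Weight fraction C = 12.011 / 89.044 = 0.1349.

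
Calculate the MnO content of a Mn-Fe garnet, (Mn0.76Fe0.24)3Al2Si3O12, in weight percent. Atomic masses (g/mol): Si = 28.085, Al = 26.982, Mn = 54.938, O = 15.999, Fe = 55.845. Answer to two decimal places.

32.63 wt%

Formula mass = 495.674 g/mol.
2.28 Mn → 2.2800 mol MnO per formula unit; M(MnO) = 70.937, so MnO mass = 161.736 g.
161.736/495.674 × 100 = 32.63 wt%.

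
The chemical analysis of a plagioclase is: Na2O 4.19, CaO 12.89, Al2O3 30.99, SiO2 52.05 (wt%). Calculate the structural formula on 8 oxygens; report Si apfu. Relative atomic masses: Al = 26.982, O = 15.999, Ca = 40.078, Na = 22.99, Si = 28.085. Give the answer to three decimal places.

2.356 Si apfu

Na2O (M=61.979): mol = 0.06760; Na = 0.13520, O = 0.06760.
CaO (M=56.077): mol = 0.22986; Ca = 0.22986, O = 0.22986.
Al2O3 (M=101.961): mol = 0.30394; Al = 0.60788, O = 0.91182.
SiO2 (M=60.083): mol = 0.86630; Si = 0.86630, O = 1.73260.
ΣO = 2.94188; factor = 8/ΣO = 2.71935.
Si apfu = 0.86630 × 2.71935 = 2.356.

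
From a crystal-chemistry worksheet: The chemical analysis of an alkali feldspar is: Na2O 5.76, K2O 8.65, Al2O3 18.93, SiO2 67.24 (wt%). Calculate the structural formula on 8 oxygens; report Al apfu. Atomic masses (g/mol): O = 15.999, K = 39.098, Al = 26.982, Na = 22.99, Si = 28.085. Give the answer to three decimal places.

Na2O (M=61.979): mol = 0.09293; Na = 0.18586, O = 0.09293.
K2O (M=94.195): mol = 0.09183; K = 0.18366, O = 0.09183.
Al2O3 (M=101.961): mol = 0.18566; Al = 0.37132, O = 0.55698.
SiO2 (M=60.083): mol = 1.11912; Si = 1.11912, O = 2.23824.
ΣO = 2.97998; factor = 8/ΣO = 2.68458.
Al apfu = 0.37132 × 2.68458 = 0.997.

0.997 Al apfu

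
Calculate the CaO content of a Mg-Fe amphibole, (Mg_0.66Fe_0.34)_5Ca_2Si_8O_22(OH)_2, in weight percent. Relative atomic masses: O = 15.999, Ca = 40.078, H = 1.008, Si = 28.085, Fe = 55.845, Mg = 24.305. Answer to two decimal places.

Formula mass = 865.971 g/mol.
2 Ca → 2.0000 mol CaO per formula unit; M(CaO) = 56.077, so CaO mass = 112.154 g.
112.154/865.971 × 100 = 12.95 wt%.

12.95 wt%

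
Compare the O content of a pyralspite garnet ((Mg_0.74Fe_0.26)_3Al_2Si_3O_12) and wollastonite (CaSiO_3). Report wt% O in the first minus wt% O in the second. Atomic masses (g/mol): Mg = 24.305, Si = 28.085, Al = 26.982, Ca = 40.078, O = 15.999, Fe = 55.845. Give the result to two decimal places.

O in (Mg_0.74Fe_0.26)_3Al_2Si_3O_12: molar mass 427.723 g/mol; 12×15.999 = 191.988 g → 44.89 wt%.
O in CaSiO_3: molar mass 116.160 g/mol; 3×15.999 = 47.997 g → 41.32 wt%.
Difference = 44.89 − 41.32 = 3.57 percentage points.

3.57 percentage points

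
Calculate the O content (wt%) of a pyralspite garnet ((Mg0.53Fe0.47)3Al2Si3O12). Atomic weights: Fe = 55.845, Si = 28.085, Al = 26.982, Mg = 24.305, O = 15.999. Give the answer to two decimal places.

M((Mg0.53Fe0.47)3Al2Si3O12) = 447.593 g/mol.
O contributes 12 × 15.999 = 191.988 g per mole.
191.988/447.593 = 0.4289 → 42.89%.

42.89 wt%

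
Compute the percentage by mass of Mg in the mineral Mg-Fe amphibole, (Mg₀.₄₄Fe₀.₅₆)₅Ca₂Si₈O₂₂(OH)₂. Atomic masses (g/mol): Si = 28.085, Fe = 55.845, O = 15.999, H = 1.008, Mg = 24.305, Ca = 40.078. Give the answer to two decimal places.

M((Mg₀.₄₄Fe₀.₅₆)₅Ca₂Si₈O₂₂(OH)₂) = 900.665 g/mol.
Mg contributes 2.20 × 24.305 = 53.471 g per mole.
53.471/900.665 = 0.0594 → 5.94%.

5.94 wt%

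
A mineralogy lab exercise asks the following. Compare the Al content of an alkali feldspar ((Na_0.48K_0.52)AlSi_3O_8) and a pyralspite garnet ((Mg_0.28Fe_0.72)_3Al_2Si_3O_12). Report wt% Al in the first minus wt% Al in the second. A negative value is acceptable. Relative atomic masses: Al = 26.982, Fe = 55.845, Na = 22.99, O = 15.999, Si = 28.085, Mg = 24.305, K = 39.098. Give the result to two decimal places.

First mineral: 26.982 g Al in 270.595 g formula = 9.97 wt% Al.
Second mineral: 53.964 g Al in 471.248 g formula = 11.45 wt% Al.
9.97% − 11.45% gives a difference of -1.48 percentage points.

-1.48 percentage points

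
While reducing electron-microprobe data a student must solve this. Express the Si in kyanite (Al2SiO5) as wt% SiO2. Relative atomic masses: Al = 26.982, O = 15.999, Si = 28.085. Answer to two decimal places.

37.08 wt%

M(Al2SiO5) = 162.044 g/mol; M(SiO2) = 60.083 g/mol.
Moles SiO2 per formula unit = 1 Si ÷ 1 = 1.0000.
SiO2 fraction = (1.0000 × 60.083) / 162.044 = 60.083/162.044 = 0.3708.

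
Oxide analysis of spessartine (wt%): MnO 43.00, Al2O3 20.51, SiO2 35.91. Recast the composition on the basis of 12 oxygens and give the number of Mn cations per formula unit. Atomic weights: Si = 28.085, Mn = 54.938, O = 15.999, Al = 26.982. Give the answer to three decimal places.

MnO: 43.00/70.937 = 0.60617 mol → 0.60617 mol Mn, 0.60617 mol O.
Al2O3: 20.51/101.961 = 0.20116 mol → 0.40232 mol Al, 0.60348 mol O.
SiO2: 35.91/60.083 = 0.59767 mol → 0.59767 mol Si, 1.19534 mol O.
Total oxygen = 2.40499 mol. Normalization factor = 12/2.40499 = 4.98963.
Mn per 12 O = 0.60617 × 4.98963 = 3.025.

3.025 Mn apfu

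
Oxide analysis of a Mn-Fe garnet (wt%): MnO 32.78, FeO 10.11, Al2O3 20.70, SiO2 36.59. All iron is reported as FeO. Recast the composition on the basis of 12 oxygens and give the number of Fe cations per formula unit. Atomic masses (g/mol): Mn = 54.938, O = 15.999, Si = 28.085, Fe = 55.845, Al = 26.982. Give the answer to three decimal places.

0.695 Fe apfu

32.78 wt% MnO ÷ 70.937 g/mol = 0.46210 mol, giving 0.46210 Mn and 0.46210 O.
10.11 wt% FeO ÷ 71.844 g/mol = 0.14072 mol, giving 0.14072 Fe and 0.14072 O.
20.70 wt% Al2O3 ÷ 101.961 g/mol = 0.20302 mol, giving 0.40604 Al and 0.60906 O.
36.59 wt% SiO2 ÷ 60.083 g/mol = 0.60899 mol, giving 0.60899 Si and 1.21798 O.
Oxygen sums to 2.42986; scaling by 12/2.42986 = 4.93856 puts the formula on 12 O.
Fe: 0.14072 × 4.93856 = 0.695 atoms per formula unit.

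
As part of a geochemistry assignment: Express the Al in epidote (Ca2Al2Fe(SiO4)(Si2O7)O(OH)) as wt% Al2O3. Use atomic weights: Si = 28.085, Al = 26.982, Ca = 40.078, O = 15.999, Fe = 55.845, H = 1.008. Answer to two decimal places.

21.10 wt%

Molar mass of Ca2Al2Fe(SiO4)(Si2O7)O(OH) = 2·40.078 + 2·26.982 + 1·55.845 + 3·28.085 + 13·15.999 + 1·1.008 = 483.215 g/mol.
Each formula unit contains 2 Al, equivalent to 2/2 = 1.0000 mol Al2O3.
M(Al2O3) = 2×26.982 + 3×15.999 = 101.961 g/mol.
Mass of Al2O3 per formula unit = 1.0000 × 101.961 = 101.961 g.
Al2O3 wt% = 101.961 / 483.215 × 100 = 21.10%.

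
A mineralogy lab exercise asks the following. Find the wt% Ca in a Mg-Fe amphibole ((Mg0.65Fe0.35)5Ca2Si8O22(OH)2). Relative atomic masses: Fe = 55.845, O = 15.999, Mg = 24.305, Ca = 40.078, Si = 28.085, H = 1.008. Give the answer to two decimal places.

9.24 wt%

Formula mass = 3.25·24.305 + 1.75·55.845 + 2·40.078 + 8·28.085 + 24·15.999 + 2·1.008 = 867.548 g/mol, of which 80.156 g is Ca.
So Ca makes up 80.156/867.548 = 0.0924 of the mass, i.e. 9.24%.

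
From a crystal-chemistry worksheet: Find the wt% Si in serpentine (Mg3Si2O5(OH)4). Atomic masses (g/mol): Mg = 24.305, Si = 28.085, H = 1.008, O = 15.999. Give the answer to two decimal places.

20.27 mass %

Molar mass of Mg3Si2O5(OH)4: 3*24.305 + 2*28.085 + 9*15.999 + 4*1.008 = 277.108 g/mol.
Mass of Si per formula unit: 2 × 28.085 = 56.170 g.
Weight fraction Si = 56.170 / 277.108 = 0.2027.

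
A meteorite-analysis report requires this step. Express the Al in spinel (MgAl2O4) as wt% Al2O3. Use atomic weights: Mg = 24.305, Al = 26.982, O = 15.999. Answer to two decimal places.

71.67 wt%

M(MgAl2O4) = 142.265 g/mol; M(Al2O3) = 101.961 g/mol.
Moles Al2O3 per formula unit = 2 Al ÷ 2 = 1.0000.
Al2O3 fraction = (1.0000 × 101.961) / 142.265 = 101.961/142.265 = 0.7167.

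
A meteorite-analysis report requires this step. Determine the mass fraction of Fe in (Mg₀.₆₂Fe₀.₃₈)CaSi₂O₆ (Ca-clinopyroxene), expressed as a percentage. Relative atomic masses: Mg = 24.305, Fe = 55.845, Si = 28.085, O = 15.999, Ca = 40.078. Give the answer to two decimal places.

M((Mg₀.₆₂Fe₀.₃₈)CaSi₂O₆) = 228.532 g/mol.
Fe contributes 0.38 × 55.845 = 21.221 g per mole.
21.221/228.532 = 0.0929 → 9.29%.

9.29 weight percent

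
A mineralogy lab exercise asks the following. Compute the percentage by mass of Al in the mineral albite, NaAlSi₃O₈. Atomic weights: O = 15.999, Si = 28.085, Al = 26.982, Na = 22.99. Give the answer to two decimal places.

M(NaAlSi₃O₈) = 262.219 g/mol.
Al contributes 1 × 26.982 = 26.982 g per mole.
26.982/262.219 = 0.1029 → 10.29%.

10.29 mass %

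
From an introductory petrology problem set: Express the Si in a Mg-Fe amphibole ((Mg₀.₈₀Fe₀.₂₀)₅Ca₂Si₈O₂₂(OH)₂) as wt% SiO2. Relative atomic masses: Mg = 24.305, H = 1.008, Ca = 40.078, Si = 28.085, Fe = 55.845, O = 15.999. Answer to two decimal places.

Molar mass of (Mg₀.₈₀Fe₀.₂₀)₅Ca₂Si₈O₂₂(OH)₂ = 4·24.305 + 1·55.845 + 2·40.078 + 8·28.085 + 24·15.999 + 2·1.008 = 843.893 g/mol.
Each formula unit contains 8 Si, equivalent to 8/1 = 8.0000 mol SiO2.
M(SiO2) = 1×28.085 + 2×15.999 = 60.083 g/mol.
Mass of SiO2 per formula unit = 8.0000 × 60.083 = 480.664 g.
SiO2 wt% = 480.664 / 843.893 × 100 = 56.96%.

56.96 wt%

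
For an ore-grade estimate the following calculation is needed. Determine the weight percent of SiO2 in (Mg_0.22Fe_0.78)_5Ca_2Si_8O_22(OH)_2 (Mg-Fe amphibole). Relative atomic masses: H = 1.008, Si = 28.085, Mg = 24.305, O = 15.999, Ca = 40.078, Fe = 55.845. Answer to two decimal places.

Molar mass of (Mg_0.22Fe_0.78)_5Ca_2Si_8O_22(OH)_2 = 1.10×24.305 + 3.90×55.845 + 2×40.078 + 8×28.085 + 24×15.999 + 2×1.008 = 935.359 g/mol.
Each formula unit contains 8 Si, equivalent to 8/1 = 8.0000 mol SiO2.
M(SiO2) = 1×28.085 + 2×15.999 = 60.083 g/mol.
Mass of SiO2 per formula unit = 8.0000 × 60.083 = 480.664 g.
SiO2 wt% = 480.664 / 935.359 × 100 = 51.39%.

51.39 wt%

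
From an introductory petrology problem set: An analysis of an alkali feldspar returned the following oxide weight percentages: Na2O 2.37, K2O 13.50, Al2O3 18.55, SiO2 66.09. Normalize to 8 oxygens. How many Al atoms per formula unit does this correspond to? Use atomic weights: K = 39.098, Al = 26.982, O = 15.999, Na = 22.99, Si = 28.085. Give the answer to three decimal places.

0.994 Al apfu

2.37 wt% Na2O ÷ 61.979 g/mol = 0.03824 mol, giving 0.07648 Na and 0.03824 O.
13.50 wt% K2O ÷ 94.195 g/mol = 0.14332 mol, giving 0.28664 K and 0.14332 O.
18.55 wt% Al2O3 ÷ 101.961 g/mol = 0.18193 mol, giving 0.36386 Al and 0.54579 O.
66.09 wt% SiO2 ÷ 60.083 g/mol = 1.09998 mol, giving 1.09998 Si and 2.19996 O.
Oxygen sums to 2.92731; scaling by 8/2.92731 = 2.73288 puts the formula on 8 O.
Al: 0.36386 × 2.73288 = 0.994 atoms per formula unit.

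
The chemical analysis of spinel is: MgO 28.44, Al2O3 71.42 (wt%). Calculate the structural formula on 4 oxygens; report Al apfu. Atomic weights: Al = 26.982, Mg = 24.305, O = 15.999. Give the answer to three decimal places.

1.996 Al apfu

MgO: 28.44/40.304 = 0.70564 mol → 0.70564 mol Mg, 0.70564 mol O.
Al2O3: 71.42/101.961 = 0.70046 mol → 1.40092 mol Al, 2.10138 mol O.
Total oxygen = 2.80702 mol. Normalization factor = 4/2.80702 = 1.42500.
Al per 4 O = 1.40092 × 1.42500 = 1.996.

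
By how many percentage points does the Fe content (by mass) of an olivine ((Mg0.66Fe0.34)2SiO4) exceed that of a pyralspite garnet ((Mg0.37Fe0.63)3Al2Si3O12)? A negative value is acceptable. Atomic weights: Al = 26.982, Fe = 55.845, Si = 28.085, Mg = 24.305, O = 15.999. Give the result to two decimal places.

0.61 percentage points

Fe in (Mg0.66Fe0.34)2SiO4: molar mass 162.138 g/mol; 0.68×55.845 = 37.975 g → 23.42 wt%.
Fe in (Mg0.37Fe0.63)3Al2Si3O12: molar mass 462.733 g/mol; 1.89×55.845 = 105.547 g → 22.81 wt%.
Difference = 23.42 − 22.81 = 0.61 percentage points.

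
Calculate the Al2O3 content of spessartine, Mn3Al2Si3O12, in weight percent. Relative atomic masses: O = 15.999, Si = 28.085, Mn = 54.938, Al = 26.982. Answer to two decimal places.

M(Mn3Al2Si3O12) = 495.021 g/mol; M(Al2O3) = 101.961 g/mol.
Moles Al2O3 per formula unit = 2 Al ÷ 2 = 1.0000.
Al2O3 fraction = (1.0000 × 101.961) / 495.021 = 101.961/495.021 = 0.2060.

20.60 wt%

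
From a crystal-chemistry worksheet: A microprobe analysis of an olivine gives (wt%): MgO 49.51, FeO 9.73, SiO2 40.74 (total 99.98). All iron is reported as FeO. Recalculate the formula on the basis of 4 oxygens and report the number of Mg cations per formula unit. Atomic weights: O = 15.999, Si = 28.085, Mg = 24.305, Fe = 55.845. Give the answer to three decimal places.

MgO (M=40.304): mol = 1.22841; Mg = 1.22841, O = 1.22841.
FeO (M=71.844): mol = 0.13543; Fe = 0.13543, O = 0.13543.
SiO2 (M=60.083): mol = 0.67806; Si = 0.67806, O = 1.35612.
ΣO = 2.71996; factor = 4/ΣO = 1.47061.
Mg apfu = 1.22841 × 1.47061 = 1.807.

1.807 Mg apfu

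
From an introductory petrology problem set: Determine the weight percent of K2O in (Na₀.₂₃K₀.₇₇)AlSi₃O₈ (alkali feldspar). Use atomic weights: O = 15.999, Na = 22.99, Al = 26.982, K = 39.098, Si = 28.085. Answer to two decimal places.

Molar mass of (Na₀.₂₃K₀.₇₇)AlSi₃O₈ = 0.23·22.99 + 0.77·39.098 + 1·26.982 + 3·28.085 + 8·15.999 = 274.622 g/mol.
Each formula unit contains 0.77 K, equivalent to 0.77/2 = 0.3850 mol K2O.
M(K2O) = 2×39.098 + 1×15.999 = 94.195 g/mol.
Mass of K2O per formula unit = 0.3850 × 94.195 = 36.265 g.
K2O wt% = 36.265 / 274.622 × 100 = 13.21%.

13.21 wt%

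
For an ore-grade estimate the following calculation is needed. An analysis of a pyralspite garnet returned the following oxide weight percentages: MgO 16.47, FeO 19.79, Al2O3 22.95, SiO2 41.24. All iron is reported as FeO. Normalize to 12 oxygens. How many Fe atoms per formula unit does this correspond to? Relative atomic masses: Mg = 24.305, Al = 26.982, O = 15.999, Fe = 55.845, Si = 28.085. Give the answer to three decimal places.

1.210 Fe apfu

MgO: 16.47/40.304 = 0.40864 mol → 0.40864 mol Mg, 0.40864 mol O.
FeO: 19.79/71.844 = 0.27546 mol → 0.27546 mol Fe, 0.27546 mol O.
Al2O3: 22.95/101.961 = 0.22509 mol → 0.45018 mol Al, 0.67527 mol O.
SiO2: 41.24/60.083 = 0.68638 mol → 0.68638 mol Si, 1.37276 mol O.
Total oxygen = 2.73213 mol. Normalization factor = 12/2.73213 = 4.39218.
Fe per 12 O = 0.27546 × 4.39218 = 1.210.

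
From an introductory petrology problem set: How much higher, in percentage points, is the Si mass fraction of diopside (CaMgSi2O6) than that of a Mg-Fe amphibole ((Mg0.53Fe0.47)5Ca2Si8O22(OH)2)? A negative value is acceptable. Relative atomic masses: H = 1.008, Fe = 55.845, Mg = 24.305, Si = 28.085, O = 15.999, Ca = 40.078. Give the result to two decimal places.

0.59 percentage points

First mineral: 56.170 g Si in 216.547 g formula = 25.94 wt% Si.
Second mineral: 224.680 g Si in 886.472 g formula = 25.35 wt% Si.
25.94% − 25.35% gives a difference of 0.59 percentage points.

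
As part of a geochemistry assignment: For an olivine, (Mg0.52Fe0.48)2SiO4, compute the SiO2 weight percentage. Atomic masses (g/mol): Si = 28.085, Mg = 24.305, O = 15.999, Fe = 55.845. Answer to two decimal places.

Molar mass of (Mg0.52Fe0.48)2SiO4 = 1.04*24.305 + 0.96*55.845 + 1*28.085 + 4*15.999 = 170.969 g/mol.
Each formula unit contains 1 Si, equivalent to 1/1 = 1.0000 mol SiO2.
M(SiO2) = 1×28.085 + 2×15.999 = 60.083 g/mol.
Mass of SiO2 per formula unit = 1.0000 × 60.083 = 60.083 g.
SiO2 wt% = 60.083 / 170.969 × 100 = 35.14%.

35.14 wt%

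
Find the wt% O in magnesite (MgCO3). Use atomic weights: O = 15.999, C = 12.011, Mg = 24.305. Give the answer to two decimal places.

Formula mass = 1·24.305 + 1·12.011 + 3·15.999 = 84.313 g/mol, of which 47.997 g is O.
So O makes up 47.997/84.313 = 0.5693 of the mass, i.e. 56.93%.

56.93 wt%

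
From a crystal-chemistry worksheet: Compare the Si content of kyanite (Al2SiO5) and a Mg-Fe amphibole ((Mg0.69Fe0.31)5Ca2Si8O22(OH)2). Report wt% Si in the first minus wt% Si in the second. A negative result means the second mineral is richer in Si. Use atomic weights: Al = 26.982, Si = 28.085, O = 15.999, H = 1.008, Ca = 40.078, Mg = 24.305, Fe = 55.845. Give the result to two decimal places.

Si in Al2SiO5: molar mass 162.044 g/mol; 1×28.085 = 28.085 g → 17.33 wt%.
Si in (Mg0.69Fe0.31)5Ca2Si8O22(OH)2: molar mass 861.240 g/mol; 8×28.085 = 224.680 g → 26.09 wt%.
Difference = 17.33 − 26.09 = -8.76 percentage points.

-8.76 percentage points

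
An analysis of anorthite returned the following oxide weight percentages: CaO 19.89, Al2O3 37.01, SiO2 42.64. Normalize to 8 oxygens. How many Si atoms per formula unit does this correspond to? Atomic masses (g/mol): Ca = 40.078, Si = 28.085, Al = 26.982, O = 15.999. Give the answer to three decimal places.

CaO: 19.89/56.077 = 0.35469 mol → 0.35469 mol Ca, 0.35469 mol O.
Al2O3: 37.01/101.961 = 0.36298 mol → 0.72596 mol Al, 1.08894 mol O.
SiO2: 42.64/60.083 = 0.70968 mol → 0.70968 mol Si, 1.41936 mol O.
Total oxygen = 2.86299 mol. Normalization factor = 8/2.86299 = 2.79428.
Si per 8 O = 0.70968 × 2.79428 = 1.983.

1.983 Si apfu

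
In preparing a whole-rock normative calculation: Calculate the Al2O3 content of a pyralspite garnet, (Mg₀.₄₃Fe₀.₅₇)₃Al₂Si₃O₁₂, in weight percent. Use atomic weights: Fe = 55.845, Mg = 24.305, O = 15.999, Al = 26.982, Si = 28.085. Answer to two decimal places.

Molar mass of (Mg₀.₄₃Fe₀.₅₇)₃Al₂Si₃O₁₂ = 1.29×24.305 + 1.71×55.845 + 2×26.982 + 3×28.085 + 12×15.999 = 457.055 g/mol.
Each formula unit contains 2 Al, equivalent to 2/2 = 1.0000 mol Al2O3.
M(Al2O3) = 2×26.982 + 3×15.999 = 101.961 g/mol.
Mass of Al2O3 per formula unit = 1.0000 × 101.961 = 101.961 g.
Al2O3 wt% = 101.961 / 457.055 × 100 = 22.31%.

22.31 wt%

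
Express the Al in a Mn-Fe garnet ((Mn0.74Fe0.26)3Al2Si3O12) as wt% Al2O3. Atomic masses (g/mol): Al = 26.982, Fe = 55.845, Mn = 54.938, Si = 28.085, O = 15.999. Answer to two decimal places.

20.57 wt%

Formula mass = 495.728 g/mol.
2 Al → 1.0000 mol Al2O3 per formula unit; M(Al2O3) = 101.961, so Al2O3 mass = 101.961 g.
101.961/495.728 × 100 = 20.57 wt%.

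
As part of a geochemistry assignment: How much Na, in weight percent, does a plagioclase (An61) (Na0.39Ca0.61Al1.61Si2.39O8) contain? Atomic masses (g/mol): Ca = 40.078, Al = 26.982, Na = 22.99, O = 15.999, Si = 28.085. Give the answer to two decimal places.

3.30 weight percent

Formula mass = 0.39×22.99 + 0.61×40.078 + 1.61×26.982 + 2.39×28.085 + 8×15.999 = 271.970 g/mol, of which 8.966 g is Na.
So Na makes up 8.966/271.970 = 0.0330 of the mass, i.e. 3.30%.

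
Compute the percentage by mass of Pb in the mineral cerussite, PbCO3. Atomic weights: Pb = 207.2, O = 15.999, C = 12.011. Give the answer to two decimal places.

Formula mass = 1×207.2 + 1×12.011 + 3×15.999 = 267.208 g/mol, of which 207.200 g is Pb.
So Pb makes up 207.200/267.208 = 0.7754 of the mass, i.e. 77.54%.

77.54 wt%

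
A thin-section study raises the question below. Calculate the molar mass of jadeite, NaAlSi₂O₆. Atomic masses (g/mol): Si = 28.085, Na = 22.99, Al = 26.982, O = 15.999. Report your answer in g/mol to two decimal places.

The formula mass is the sum 1×22.99 + 1×26.982 + 2×28.085 + 6×15.999.

202.14 g/mol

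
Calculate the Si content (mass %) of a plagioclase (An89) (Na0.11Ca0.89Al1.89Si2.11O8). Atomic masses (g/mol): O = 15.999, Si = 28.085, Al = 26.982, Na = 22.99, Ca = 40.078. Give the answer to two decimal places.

21.44 mass %

Molar mass of Na0.11Ca0.89Al1.89Si2.11O8: 0.11·22.99 + 0.89·40.078 + 1.89·26.982 + 2.11·28.085 + 8·15.999 = 276.446 g/mol.
Mass of Si per formula unit: 2.11 × 28.085 = 59.259 g.
Weight fraction Si = 59.259 / 276.446 = 0.2144.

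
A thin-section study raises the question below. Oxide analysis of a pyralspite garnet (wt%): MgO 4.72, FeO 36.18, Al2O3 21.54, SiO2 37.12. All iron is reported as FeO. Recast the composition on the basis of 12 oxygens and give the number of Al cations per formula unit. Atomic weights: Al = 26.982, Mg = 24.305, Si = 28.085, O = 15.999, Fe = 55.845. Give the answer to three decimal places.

MgO (M=40.304): mol = 0.11711; Mg = 0.11711, O = 0.11711.
FeO (M=71.844): mol = 0.50359; Fe = 0.50359, O = 0.50359.
Al2O3 (M=101.961): mol = 0.21126; Al = 0.42252, O = 0.63378.
SiO2 (M=60.083): mol = 0.61781; Si = 0.61781, O = 1.23562.
ΣO = 2.49010; factor = 12/ΣO = 4.81908.
Al apfu = 0.42252 × 4.81908 = 2.036.

2.036 Al apfu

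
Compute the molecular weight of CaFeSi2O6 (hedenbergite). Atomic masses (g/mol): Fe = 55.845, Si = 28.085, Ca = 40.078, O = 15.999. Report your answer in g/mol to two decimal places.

The formula mass is the sum 1*40.078 + 1*55.845 + 2*28.085 + 6*15.999.

248.09 g/mol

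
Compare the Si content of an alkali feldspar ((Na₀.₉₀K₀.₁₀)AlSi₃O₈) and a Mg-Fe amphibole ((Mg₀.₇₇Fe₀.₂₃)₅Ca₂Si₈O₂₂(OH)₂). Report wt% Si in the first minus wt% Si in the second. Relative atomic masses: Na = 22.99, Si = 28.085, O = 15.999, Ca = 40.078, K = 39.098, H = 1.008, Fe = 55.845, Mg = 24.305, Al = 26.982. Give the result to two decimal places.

Si in (Na₀.₉₀K₀.₁₀)AlSi₃O₈: molar mass 263.830 g/mol; 3×28.085 = 84.255 g → 31.94 wt%.
Si in (Mg₀.₇₇Fe₀.₂₃)₅Ca₂Si₈O₂₂(OH)₂: molar mass 848.624 g/mol; 8×28.085 = 224.680 g → 26.48 wt%.
Difference = 31.94 − 26.48 = 5.46 percentage points.

5.46 percentage points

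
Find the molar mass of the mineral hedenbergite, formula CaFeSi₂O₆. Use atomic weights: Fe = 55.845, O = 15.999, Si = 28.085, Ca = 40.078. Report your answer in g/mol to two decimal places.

The formula mass is the sum 1(40.078) + 1(55.845) + 2(28.085) + 6(15.999).

248.09 g/mol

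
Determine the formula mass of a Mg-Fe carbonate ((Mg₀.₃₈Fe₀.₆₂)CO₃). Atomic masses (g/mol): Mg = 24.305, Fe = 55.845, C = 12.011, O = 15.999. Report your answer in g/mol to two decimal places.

103.87 g/mol

Mg: 0.38 × 24.305 = 9.2359
Fe: 0.62 × 55.845 = 34.6239
C: 1 × 12.011 = 12.0110
O: 3 × 15.999 = 47.9970
Summing the contributions gives the formula mass.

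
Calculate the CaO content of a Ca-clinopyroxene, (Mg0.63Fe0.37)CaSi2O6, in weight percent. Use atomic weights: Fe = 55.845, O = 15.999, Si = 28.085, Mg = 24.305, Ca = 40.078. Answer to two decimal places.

Formula mass = 228.217 g/mol.
1 Ca → 1.0000 mol CaO per formula unit; M(CaO) = 56.077, so CaO mass = 56.077 g.
56.077/228.217 × 100 = 24.57 wt%.

24.57 wt%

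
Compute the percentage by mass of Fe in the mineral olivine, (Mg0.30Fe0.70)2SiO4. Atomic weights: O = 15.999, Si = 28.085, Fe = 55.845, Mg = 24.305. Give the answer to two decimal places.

42.30 mass %

M((Mg0.30Fe0.70)2SiO4) = 184.847 g/mol.
Fe contributes 1.40 × 55.845 = 78.183 g per mole.
78.183/184.847 = 0.4230 → 42.30%.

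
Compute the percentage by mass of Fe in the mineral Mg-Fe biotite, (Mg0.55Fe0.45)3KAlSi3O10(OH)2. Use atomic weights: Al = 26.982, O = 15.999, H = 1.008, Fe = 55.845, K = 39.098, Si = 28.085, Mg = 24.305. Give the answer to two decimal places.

Formula mass = 1.65·24.305 + 1.35·55.845 + 1·39.098 + 1·26.982 + 3·28.085 + 12·15.999 + 2·1.008 = 459.833 g/mol, of which 75.391 g is Fe.
So Fe makes up 75.391/459.833 = 0.1640 of the mass, i.e. 16.40%.

16.40 wt%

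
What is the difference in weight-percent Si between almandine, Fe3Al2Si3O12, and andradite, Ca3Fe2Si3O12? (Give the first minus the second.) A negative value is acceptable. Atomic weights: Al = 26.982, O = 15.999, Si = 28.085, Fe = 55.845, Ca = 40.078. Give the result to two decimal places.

0.35 percentage points

Si in Fe3Al2Si3O12: molar mass 497.742 g/mol; 3×28.085 = 84.255 g → 16.93 wt%.
Si in Ca3Fe2Si3O12: molar mass 508.167 g/mol; 3×28.085 = 84.255 g → 16.58 wt%.
Difference = 16.93 − 16.58 = 0.35 percentage points.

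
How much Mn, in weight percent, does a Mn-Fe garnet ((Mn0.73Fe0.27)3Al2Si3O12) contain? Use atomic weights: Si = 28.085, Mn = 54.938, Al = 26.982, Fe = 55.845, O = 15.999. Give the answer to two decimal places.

Formula mass = 2.19·54.938 + 0.81·55.845 + 2·26.982 + 3·28.085 + 12·15.999 = 495.756 g/mol, of which 120.314 g is Mn.
So Mn makes up 120.314/495.756 = 0.2427 of the mass, i.e. 24.27%.

24.27 weight percent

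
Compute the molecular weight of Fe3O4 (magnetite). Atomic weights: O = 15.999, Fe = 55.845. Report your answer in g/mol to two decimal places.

231.53 g/mol

M = 3(55.845) + 4(15.999)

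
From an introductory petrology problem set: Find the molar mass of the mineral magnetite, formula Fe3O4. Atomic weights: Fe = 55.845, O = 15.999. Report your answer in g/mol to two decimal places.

231.53 g/mol

M = 3*55.845 + 4*15.999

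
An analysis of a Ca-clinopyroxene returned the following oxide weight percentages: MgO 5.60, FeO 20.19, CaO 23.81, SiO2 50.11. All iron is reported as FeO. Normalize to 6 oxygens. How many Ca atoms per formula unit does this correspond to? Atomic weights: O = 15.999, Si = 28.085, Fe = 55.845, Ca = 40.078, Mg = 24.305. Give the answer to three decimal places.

1.014 Ca apfu

MgO: 5.60/40.304 = 0.13894 mol → 0.13894 mol Mg, 0.13894 mol O.
FeO: 20.19/71.844 = 0.28103 mol → 0.28103 mol Fe, 0.28103 mol O.
CaO: 23.81/56.077 = 0.42459 mol → 0.42459 mol Ca, 0.42459 mol O.
SiO2: 50.11/60.083 = 0.83401 mol → 0.83401 mol Si, 1.66802 mol O.
Total oxygen = 2.51258 mol. Normalization factor = 6/2.51258 = 2.38798.
Ca per 6 O = 0.42459 × 2.38798 = 1.014.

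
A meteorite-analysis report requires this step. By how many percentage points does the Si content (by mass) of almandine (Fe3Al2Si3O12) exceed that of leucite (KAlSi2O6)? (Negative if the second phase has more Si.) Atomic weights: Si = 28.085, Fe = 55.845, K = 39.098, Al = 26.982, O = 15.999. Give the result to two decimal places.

-8.81 percentage points

Si in Fe3Al2Si3O12: molar mass 497.742 g/mol; 3×28.085 = 84.255 g → 16.93 wt%.
Si in KAlSi2O6: molar mass 218.244 g/mol; 2×28.085 = 56.170 g → 25.74 wt%.
Difference = 16.93 − 25.74 = -8.81 percentage points.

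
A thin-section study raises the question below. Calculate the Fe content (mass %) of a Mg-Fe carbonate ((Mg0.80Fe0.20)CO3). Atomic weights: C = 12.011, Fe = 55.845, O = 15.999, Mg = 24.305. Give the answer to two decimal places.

Formula mass = 0.80×24.305 + 0.20×55.845 + 1×12.011 + 3×15.999 = 90.621 g/mol, of which 11.169 g is Fe.
So Fe makes up 11.169/90.621 = 0.1232 of the mass, i.e. 12.32%.

12.32 mass %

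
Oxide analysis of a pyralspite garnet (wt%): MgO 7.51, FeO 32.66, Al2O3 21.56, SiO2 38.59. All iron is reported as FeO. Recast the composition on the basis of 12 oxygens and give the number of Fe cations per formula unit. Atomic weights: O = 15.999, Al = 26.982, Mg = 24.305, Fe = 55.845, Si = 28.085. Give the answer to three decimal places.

2.131 Fe apfu

MgO: 7.51/40.304 = 0.18633 mol → 0.18633 mol Mg, 0.18633 mol O.
FeO: 32.66/71.844 = 0.45460 mol → 0.45460 mol Fe, 0.45460 mol O.
Al2O3: 21.56/101.961 = 0.21145 mol → 0.42290 mol Al, 0.63435 mol O.
SiO2: 38.59/60.083 = 0.64228 mol → 0.64228 mol Si, 1.28456 mol O.
Total oxygen = 2.55984 mol. Normalization factor = 12/2.55984 = 4.68779.
Fe per 12 O = 0.45460 × 4.68779 = 2.131.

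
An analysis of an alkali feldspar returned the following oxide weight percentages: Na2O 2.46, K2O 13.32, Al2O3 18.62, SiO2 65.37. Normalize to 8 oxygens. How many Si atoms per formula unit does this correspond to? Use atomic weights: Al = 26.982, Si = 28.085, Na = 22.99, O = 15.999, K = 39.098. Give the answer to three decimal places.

Na2O (M=61.979): mol = 0.03969; Na = 0.07938, O = 0.03969.
K2O (M=94.195): mol = 0.14141; K = 0.28282, O = 0.14141.
Al2O3 (M=101.961): mol = 0.18262; Al = 0.36524, O = 0.54786.
SiO2 (M=60.083): mol = 1.08799; Si = 1.08799, O = 2.17598.
ΣO = 2.90494; factor = 8/ΣO = 2.75393.
Si apfu = 1.08799 × 2.75393 = 2.996.

2.996 Si apfu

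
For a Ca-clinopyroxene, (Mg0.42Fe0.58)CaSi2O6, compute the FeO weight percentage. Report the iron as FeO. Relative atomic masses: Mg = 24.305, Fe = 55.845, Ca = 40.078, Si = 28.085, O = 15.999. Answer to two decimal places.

Formula mass = 234.840 g/mol.
0.58 Fe → 0.5800 mol FeO per formula unit; M(FeO) = 71.844, so FeO mass = 41.670 g.
41.670/234.840 × 100 = 17.74 wt%.

17.74 wt%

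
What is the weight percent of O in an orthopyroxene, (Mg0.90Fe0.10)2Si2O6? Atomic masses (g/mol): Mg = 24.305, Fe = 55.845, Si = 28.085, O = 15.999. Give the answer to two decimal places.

46.36 wt%

M((Mg0.90Fe0.10)2Si2O6) = 207.082 g/mol.
O contributes 6 × 15.999 = 95.994 g per mole.
95.994/207.082 = 0.4636 → 46.36%.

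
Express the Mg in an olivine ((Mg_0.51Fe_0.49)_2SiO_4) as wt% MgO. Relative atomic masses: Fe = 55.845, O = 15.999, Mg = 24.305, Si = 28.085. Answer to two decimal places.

23.96 wt%

M((Mg_0.51Fe_0.49)_2SiO_4) = 171.600 g/mol; M(MgO) = 40.304 g/mol.
Moles MgO per formula unit = 1.02 Mg ÷ 1 = 1.0200.
MgO fraction = (1.0200 × 40.304) / 171.600 = 41.110/171.600 = 0.2396.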